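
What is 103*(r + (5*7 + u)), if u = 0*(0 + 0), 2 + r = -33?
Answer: 0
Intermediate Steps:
r = -35 (r = -2 - 33 = -35)
u = 0 (u = 0*0 = 0)
103*(r + (5*7 + u)) = 103*(-35 + (5*7 + 0)) = 103*(-35 + (35 + 0)) = 103*(-35 + 35) = 103*0 = 0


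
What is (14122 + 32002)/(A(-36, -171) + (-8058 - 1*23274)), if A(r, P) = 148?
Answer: -11531/7796 ≈ -1.4791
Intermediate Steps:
(14122 + 32002)/(A(-36, -171) + (-8058 - 1*23274)) = (14122 + 32002)/(148 + (-8058 - 1*23274)) = 46124/(148 + (-8058 - 23274)) = 46124/(148 - 31332) = 46124/(-31184) = 46124*(-1/31184) = -11531/7796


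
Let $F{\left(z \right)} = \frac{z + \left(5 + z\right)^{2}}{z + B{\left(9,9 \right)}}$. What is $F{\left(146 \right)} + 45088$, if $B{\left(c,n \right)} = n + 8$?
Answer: $\frac{7372291}{163} \approx 45229.0$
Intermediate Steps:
$B{\left(c,n \right)} = 8 + n$
$F{\left(z \right)} = \frac{z + \left(5 + z\right)^{2}}{17 + z}$ ($F{\left(z \right)} = \frac{z + \left(5 + z\right)^{2}}{z + \left(8 + 9\right)} = \frac{z + \left(5 + z\right)^{2}}{z + 17} = \frac{z + \left(5 + z\right)^{2}}{17 + z}$)
$F{\left(146 \right)} + 45088 = \frac{146 + \left(5 + 146\right)^{2}}{17 + 146} + 45088 = \frac{146 + 151^{2}}{163} + 45088 = \frac{146 + 22801}{163} + 45088 = \frac{1}{163} \cdot 22947 + 45088 = \frac{22947}{163} + 45088 = \frac{7372291}{163}$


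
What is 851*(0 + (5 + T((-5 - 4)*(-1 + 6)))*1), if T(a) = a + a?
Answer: -72335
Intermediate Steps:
T(a) = 2*a
851*(0 + (5 + T((-5 - 4)*(-1 + 6)))*1) = 851*(0 + (5 + 2*((-5 - 4)*(-1 + 6)))*1) = 851*(0 + (5 + 2*(-9*5))*1) = 851*(0 + (5 + 2*(-45))*1) = 851*(0 + (5 - 90)*1) = 851*(0 - 85*1) = 851*(0 - 85) = 851*(-85) = -72335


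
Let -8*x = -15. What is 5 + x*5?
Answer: 115/8 ≈ 14.375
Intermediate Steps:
x = 15/8 (x = -⅛*(-15) = 15/8 ≈ 1.8750)
5 + x*5 = 5 + (15/8)*5 = 5 + 75/8 = 115/8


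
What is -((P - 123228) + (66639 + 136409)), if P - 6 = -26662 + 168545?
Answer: -221709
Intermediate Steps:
P = 141889 (P = 6 + (-26662 + 168545) = 6 + 141883 = 141889)
-((P - 123228) + (66639 + 136409)) = -((141889 - 123228) + (66639 + 136409)) = -(18661 + 203048) = -1*221709 = -221709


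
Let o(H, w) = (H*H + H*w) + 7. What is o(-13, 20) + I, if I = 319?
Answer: 235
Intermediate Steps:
o(H, w) = 7 + H**2 + H*w (o(H, w) = (H**2 + H*w) + 7 = 7 + H**2 + H*w)
o(-13, 20) + I = (7 + (-13)**2 - 13*20) + 319 = (7 + 169 - 260) + 319 = -84 + 319 = 235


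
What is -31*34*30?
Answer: -31620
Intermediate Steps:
-31*34*30 = -1054*30 = -31620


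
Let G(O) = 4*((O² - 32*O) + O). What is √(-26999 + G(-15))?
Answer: I*√24239 ≈ 155.69*I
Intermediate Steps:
G(O) = -124*O + 4*O² (G(O) = 4*(O² - 31*O) = -124*O + 4*O²)
√(-26999 + G(-15)) = √(-26999 + 4*(-15)*(-31 - 15)) = √(-26999 + 4*(-15)*(-46)) = √(-26999 + 2760) = √(-24239) = I*√24239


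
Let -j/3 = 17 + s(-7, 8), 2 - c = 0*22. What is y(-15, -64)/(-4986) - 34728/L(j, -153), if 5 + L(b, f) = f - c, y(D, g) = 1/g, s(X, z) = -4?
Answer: 346307621/1595520 ≈ 217.05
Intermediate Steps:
c = 2 (c = 2 - 0*22 = 2 - 1*0 = 2 + 0 = 2)
j = -39 (j = -3*(17 - 4) = -3*13 = -39)
L(b, f) = -7 + f (L(b, f) = -5 + (f - 1*2) = -5 + (f - 2) = -5 + (-2 + f) = -7 + f)
y(-15, -64)/(-4986) - 34728/L(j, -153) = 1/(-64*(-4986)) - 34728/(-7 - 153) = -1/64*(-1/4986) - 34728/(-160) = 1/319104 - 34728*(-1/160) = 1/319104 + 4341/20 = 346307621/1595520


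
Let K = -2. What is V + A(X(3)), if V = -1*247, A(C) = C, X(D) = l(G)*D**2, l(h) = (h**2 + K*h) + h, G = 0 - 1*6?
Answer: 131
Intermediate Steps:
G = -6 (G = 0 - 6 = -6)
l(h) = h**2 - h (l(h) = (h**2 - 2*h) + h = h**2 - h)
X(D) = 42*D**2 (X(D) = (-6*(-1 - 6))*D**2 = (-6*(-7))*D**2 = 42*D**2)
V = -247
V + A(X(3)) = -247 + 42*3**2 = -247 + 42*9 = -247 + 378 = 131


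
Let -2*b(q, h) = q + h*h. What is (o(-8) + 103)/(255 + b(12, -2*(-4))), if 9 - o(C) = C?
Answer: 120/217 ≈ 0.55300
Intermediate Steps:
o(C) = 9 - C
b(q, h) = -q/2 - h²/2 (b(q, h) = -(q + h*h)/2 = -(q + h²)/2 = -q/2 - h²/2)
(o(-8) + 103)/(255 + b(12, -2*(-4))) = ((9 - 1*(-8)) + 103)/(255 + (-½*12 - (-2*(-4))²/2)) = ((9 + 8) + 103)/(255 + (-6 - ½*8²)) = (17 + 103)/(255 + (-6 - ½*64)) = 120/(255 + (-6 - 32)) = 120/(255 - 38) = 120/217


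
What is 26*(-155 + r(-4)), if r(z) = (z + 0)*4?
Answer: -4446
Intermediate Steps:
r(z) = 4*z (r(z) = z*4 = 4*z)
26*(-155 + r(-4)) = 26*(-155 + 4*(-4)) = 26*(-155 - 16) = 26*(-171) = -4446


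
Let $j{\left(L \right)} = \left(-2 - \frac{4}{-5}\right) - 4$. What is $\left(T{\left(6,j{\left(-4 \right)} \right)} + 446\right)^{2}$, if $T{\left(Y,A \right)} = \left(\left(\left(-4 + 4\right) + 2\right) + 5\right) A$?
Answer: $\frac{4194304}{25} \approx 1.6777 \cdot 10^{5}$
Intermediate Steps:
$j{\left(L \right)} = - \frac{26}{5}$ ($j{\left(L \right)} = \left(-2 - - \frac{4}{5}\right) - 4 = \left(-2 + \frac{4}{5}\right) - 4 = - \frac{6}{5} - 4 = - \frac{26}{5}$)
$T{\left(Y,A \right)} = 7 A$ ($T{\left(Y,A \right)} = \left(\left(0 + 2\right) + 5\right) A = \left(2 + 5\right) A = 7 A$)
$\left(T{\left(6,j{\left(-4 \right)} \right)} + 446\right)^{2} = \left(7 \left(- \frac{26}{5}\right) + 446\right)^{2} = \left(- \frac{182}{5} + 446\right)^{2} = \left(\frac{2048}{5}\right)^{2} = \frac{4194304}{25}$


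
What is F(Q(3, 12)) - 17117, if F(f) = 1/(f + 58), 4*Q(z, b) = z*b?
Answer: -1146838/67 ≈ -17117.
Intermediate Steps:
Q(z, b) = b*z/4 (Q(z, b) = (z*b)/4 = (b*z)/4 = b*z/4)
F(f) = 1/(58 + f)
F(Q(3, 12)) - 17117 = 1/(58 + (¼)*12*3) - 17117 = 1/(58 + 9) - 17117 = 1/67 - 17117 = -1146838/67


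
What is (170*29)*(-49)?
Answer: -241570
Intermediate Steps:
(170*29)*(-49) = 4930*(-49) = -241570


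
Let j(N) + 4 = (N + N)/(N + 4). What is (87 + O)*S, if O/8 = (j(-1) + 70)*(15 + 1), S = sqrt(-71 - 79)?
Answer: 126745*I*sqrt(6)/3 ≈ 1.0349e+5*I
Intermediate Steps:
j(N) = -4 + 2*N/(4 + N) (j(N) = -4 + (N + N)/(N + 4) = -4 + (2*N)/(4 + N) = -4 + 2*N/(4 + N))
S = 5*I*sqrt(6) (S = sqrt(-150) = 5*I*sqrt(6) ≈ 12.247*I)
O = 25088/3 (O = 8*((2*(-8 - 1*(-1))/(4 - 1) + 70)*(15 + 1)) = 8*((2*(-8 + 1)/3 + 70)*16) = 8*((2*(1/3)*(-7) + 70)*16) = 8*((-14/3 + 70)*16) = 8*((196/3)*16) = 8*(3136/3) = 25088/3 ≈ 8362.7)
(87 + O)*S = (87 + 25088/3)*(5*I*sqrt(6)) = 25349*(5*I*sqrt(6))/3 = 126745*I*sqrt(6)/3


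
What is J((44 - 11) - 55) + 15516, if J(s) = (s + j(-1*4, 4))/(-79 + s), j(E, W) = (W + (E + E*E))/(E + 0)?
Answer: 1567142/101 ≈ 15516.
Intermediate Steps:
j(E, W) = (E + W + E**2)/E (j(E, W) = (W + (E + E**2))/E = (E + W + E**2)/E)
J(s) = (-4 + s)/(-79 + s) (J(s) = (s + (1 - 1*4 + 4/((-1*4))))/(-79 + s) = (s + (1 - 4 + 4/(-4)))/(-79 + s) = (s + (1 - 4 + 4*(-1/4)))/(-79 + s) = (s + (1 - 4 - 1))/(-79 + s) = (s - 4)/(-79 + s) = (-4 + s)/(-79 + s))
J((44 - 11) - 55) + 15516 = (-4 + ((44 - 11) - 55))/(-79 + ((44 - 11) - 55)) + 15516 = (-4 + (33 - 55))/(-79 + (33 - 55)) + 15516 = (-4 - 22)/(-79 - 22) + 15516 = -26/(-101) + 15516 = -1/101*(-26) + 15516 = 26/101 + 15516 = 1567142/101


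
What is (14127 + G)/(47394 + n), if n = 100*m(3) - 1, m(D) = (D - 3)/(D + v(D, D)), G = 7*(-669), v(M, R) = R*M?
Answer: 9444/47393 ≈ 0.19927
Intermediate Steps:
v(M, R) = M*R
G = -4683
m(D) = (-3 + D)/(D + D²) (m(D) = (D - 3)/(D + D*D) = (-3 + D)/(D + D²))
n = -1 (n = 100*((-3 + 3)/(3*(1 + 3))) - 1 = 100*((⅓)*0/4) - 1 = 100*((⅓)*(¼)*0) - 1 = 100*0 - 1 = 0 - 1 = -1)
(14127 + G)/(47394 + n) = (14127 - 4683)/(47394 - 1) = 9444/47393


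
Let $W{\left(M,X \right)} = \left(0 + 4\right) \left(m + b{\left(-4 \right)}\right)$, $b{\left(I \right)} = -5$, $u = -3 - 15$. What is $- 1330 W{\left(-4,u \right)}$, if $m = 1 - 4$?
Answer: $42560$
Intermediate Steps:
$u = -18$ ($u = -3 - 15 = -18$)
$m = -3$
$W{\left(M,X \right)} = -32$ ($W{\left(M,X \right)} = \left(0 + 4\right) \left(-3 - 5\right) = 4 \left(-8\right) = -32$)
$- 1330 W{\left(-4,u \right)} = \left(-1330\right) \left(-32\right) = 42560$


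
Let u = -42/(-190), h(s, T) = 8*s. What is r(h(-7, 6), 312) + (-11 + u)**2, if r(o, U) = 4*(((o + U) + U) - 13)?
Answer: 21084076/9025 ≈ 2336.2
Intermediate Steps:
u = 21/95 (u = -42*(-1/190) = 21/95 ≈ 0.22105)
r(o, U) = -52 + 4*o + 8*U (r(o, U) = 4*(((U + o) + U) - 13) = 4*((o + 2*U) - 13) = 4*(-13 + o + 2*U) = -52 + 4*o + 8*U)
r(h(-7, 6), 312) + (-11 + u)**2 = (-52 + 4*(8*(-7)) + 8*312) + (-11 + 21/95)**2 = (-52 + 4*(-56) + 2496) + (-1024/95)**2 = (-52 - 224 + 2496) + 1048576/9025 = 2220 + 1048576/9025 = 21084076/9025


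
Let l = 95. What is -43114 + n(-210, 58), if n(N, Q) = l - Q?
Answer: -43077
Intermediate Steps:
n(N, Q) = 95 - Q
-43114 + n(-210, 58) = -43114 + (95 - 1*58) = -43114 + (95 - 58) = -43114 + 37 = -43077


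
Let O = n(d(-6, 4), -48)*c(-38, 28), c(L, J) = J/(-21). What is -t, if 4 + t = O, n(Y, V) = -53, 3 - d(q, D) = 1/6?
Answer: -200/3 ≈ -66.667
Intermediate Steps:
d(q, D) = 17/6 (d(q, D) = 3 - 1/6 = 17/6)
c(L, J) = -J/21 (c(L, J) = J*(-1/21) = -J/21)
O = 212/3 (O = -(-53)*28/21 = -53*(-4/3) = 212/3 ≈ 70.667)
t = 200/3 (t = -4 + 212/3 = 200/3 ≈ 66.667)
-t = -1*200/3 = -200/3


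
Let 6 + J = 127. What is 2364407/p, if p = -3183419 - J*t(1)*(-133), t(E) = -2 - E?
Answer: -2364407/3231698 ≈ -0.73163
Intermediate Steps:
J = 121 (J = -6 + 127 = 121)
p = -3231698 (p = -3183419 - 121*(-2 - 1*1)*(-133) = -3183419 - 121*(-2 - 1)*(-133) = -3183419 - 121*(-3)*(-133) = -3183419 - (-363)*(-133) = -3183419 - 1*48279 = -3183419 - 48279 = -3231698)
2364407/p = 2364407/(-3231698) = 2364407*(-1/3231698) = -2364407/3231698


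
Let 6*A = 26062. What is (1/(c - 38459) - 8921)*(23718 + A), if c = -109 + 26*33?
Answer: -5664150508507/22626 ≈ -2.5034e+8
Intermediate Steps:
A = 13031/3 (A = (1/6)*26062 = 13031/3 ≈ 4343.7)
c = 749 (c = -109 + 858 = 749)
(1/(c - 38459) - 8921)*(23718 + A) = (1/(749 - 38459) - 8921)*(23718 + 13031/3) = (1/(-37710) - 8921)*(84185/3) = (-1/37710 - 8921)*(84185/3) = -336410911/37710*84185/3 = -5664150508507/22626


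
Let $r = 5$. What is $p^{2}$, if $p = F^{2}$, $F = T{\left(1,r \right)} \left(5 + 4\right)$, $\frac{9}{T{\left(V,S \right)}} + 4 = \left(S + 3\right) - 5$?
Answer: $43046721$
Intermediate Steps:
$T{\left(V,S \right)} = \frac{9}{-6 + S}$ ($T{\left(V,S \right)} = \frac{9}{-4 + \left(\left(S + 3\right) - 5\right)} = \frac{9}{-4 + \left(\left(3 + S\right) - 5\right)} = \frac{9}{-4 + \left(-2 + S\right)} = \frac{9}{-6 + S}$)
$F = -81$ ($F = \frac{9}{-6 + 5} \left(5 + 4\right) = \frac{9}{-1} \cdot 9 = 9 \left(-1\right) 9 = \left(-9\right) 9 = -81$)
$p = 6561$ ($p = \left(-81\right)^{2} = 6561$)
$p^{2} = 6561^{2} = 43046721$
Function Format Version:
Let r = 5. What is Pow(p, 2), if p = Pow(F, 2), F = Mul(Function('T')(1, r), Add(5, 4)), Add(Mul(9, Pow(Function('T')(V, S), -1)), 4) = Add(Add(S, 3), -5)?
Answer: 43046721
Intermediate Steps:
Function('T')(V, S) = Mul(9, Pow(Add(-6, S), -1)) (Function('T')(V, S) = Mul(9, Pow(Add(-4, Add(Add(S, 3), -5)), -1)) = Mul(9, Pow(Add(-4, Add(Add(3, S), -5)), -1)) = Mul(9, Pow(Add(-4, Add(-2, S)), -1)) = Mul(9, Pow(Add(-6, S), -1)))
F = -81 (F = Mul(Mul(9, Pow(Add(-6, 5), -1)), Add(5, 4)) = Mul(Mul(9, Pow(-1, -1)), 9) = Mul(Mul(9, -1), 9) = Mul(-9, 9) = -81)
p = 6561 (p = Pow(-81, 2) = 6561)
Pow(p, 2) = Pow(6561, 2) = 43046721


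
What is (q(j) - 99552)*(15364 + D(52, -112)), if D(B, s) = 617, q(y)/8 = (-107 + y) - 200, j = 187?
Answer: -1606282272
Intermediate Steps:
q(y) = -2456 + 8*y (q(y) = 8*((-107 + y) - 200) = 8*(-307 + y) = -2456 + 8*y)
(q(j) - 99552)*(15364 + D(52, -112)) = ((-2456 + 8*187) - 99552)*(15364 + 617) = ((-2456 + 1496) - 99552)*15981 = (-960 - 99552)*15981 = -100512*15981 = -1606282272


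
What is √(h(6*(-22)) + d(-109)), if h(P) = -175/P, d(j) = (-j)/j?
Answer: √1419/66 ≈ 0.57075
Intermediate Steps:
d(j) = -1
√(h(6*(-22)) + d(-109)) = √(-175/(6*(-22)) - 1) = √(-175/(-132) - 1) = √(-175*(-1/132) - 1) = √(175/132 - 1) = √(43/132) = √1419/66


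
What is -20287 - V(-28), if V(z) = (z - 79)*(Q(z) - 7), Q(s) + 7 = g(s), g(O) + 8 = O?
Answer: -25637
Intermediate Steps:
g(O) = -8 + O
Q(s) = -15 + s (Q(s) = -7 + (-8 + s) = -15 + s)
V(z) = (-79 + z)*(-22 + z) (V(z) = (z - 79)*((-15 + z) - 7) = (-79 + z)*(-22 + z))
-20287 - V(-28) = -20287 - (1738 + (-28)**2 - 101*(-28)) = -20287 - (1738 + 784 + 2828) = -20287 - 1*5350 = -20287 - 5350 = -25637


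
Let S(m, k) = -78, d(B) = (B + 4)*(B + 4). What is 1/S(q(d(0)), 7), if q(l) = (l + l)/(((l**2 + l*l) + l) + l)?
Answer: -1/78 ≈ -0.012821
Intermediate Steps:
d(B) = (4 + B)**2 (d(B) = (4 + B)*(4 + B) = (4 + B)**2)
q(l) = 2*l/(2*l + 2*l**2) (q(l) = (2*l)/(((l**2 + l**2) + l) + l) = (2*l)/((2*l**2 + l) + l) = (2*l)/((l + 2*l**2) + l) = (2*l)/(2*l + 2*l**2) = 2*l/(2*l + 2*l**2))
1/S(q(d(0)), 7) = 1/(-78) = -1/78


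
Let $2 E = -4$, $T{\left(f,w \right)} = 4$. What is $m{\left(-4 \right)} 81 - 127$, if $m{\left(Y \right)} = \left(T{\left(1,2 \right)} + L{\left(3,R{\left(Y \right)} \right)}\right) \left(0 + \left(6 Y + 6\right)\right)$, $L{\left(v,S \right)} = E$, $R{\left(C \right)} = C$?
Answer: $-3043$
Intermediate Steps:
$E = -2$ ($E = \frac{1}{2} \left(-4\right) = -2$)
$L{\left(v,S \right)} = -2$
$m{\left(Y \right)} = 12 + 12 Y$ ($m{\left(Y \right)} = \left(4 - 2\right) \left(0 + \left(6 Y + 6\right)\right) = 2 \left(0 + \left(6 + 6 Y\right)\right) = 2 \left(6 + 6 Y\right) = 12 + 12 Y$)
$m{\left(-4 \right)} 81 - 127 = \left(12 + 12 \left(-4\right)\right) 81 - 127 = \left(12 - 48\right) 81 - 127 = \left(-36\right) 81 - 127 = -2916 - 127 = -3043$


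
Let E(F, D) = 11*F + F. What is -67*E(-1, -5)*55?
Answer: 44220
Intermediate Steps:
E(F, D) = 12*F
-67*E(-1, -5)*55 = -804*(-1)*55 = -67*(-12)*55 = 804*55 = 44220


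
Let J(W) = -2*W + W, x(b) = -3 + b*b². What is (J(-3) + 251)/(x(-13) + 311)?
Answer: -254/1889 ≈ -0.13446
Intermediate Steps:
x(b) = -3 + b³
J(W) = -W
(J(-3) + 251)/(x(-13) + 311) = (-1*(-3) + 251)/((-3 + (-13)³) + 311) = (3 + 251)/((-3 - 2197) + 311) = 254/(-2200 + 311) = 254/(-1889) = 254*(-1/1889) = -254/1889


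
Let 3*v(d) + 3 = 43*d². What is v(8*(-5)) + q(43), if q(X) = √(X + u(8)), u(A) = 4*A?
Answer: 68797/3 + 5*√3 ≈ 22941.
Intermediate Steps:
v(d) = -1 + 43*d²/3 (v(d) = -1 + (43*d²)/3 = -1 + 43*d²/3)
q(X) = √(32 + X) (q(X) = √(X + 4*8) = √(X + 32) = √(32 + X))
v(8*(-5)) + q(43) = (-1 + 43*(8*(-5))²/3) + √(32 + 43) = (-1 + (43/3)*(-40)²) + √75 = (-1 + (43/3)*1600) + 5*√3 = (-1 + 68800/3) + 5*√3 = 68797/3 + 5*√3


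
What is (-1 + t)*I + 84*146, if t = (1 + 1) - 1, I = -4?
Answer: 12264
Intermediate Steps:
t = 1 (t = 2 - 1 = 1)
(-1 + t)*I + 84*146 = (-1 + 1)*(-4) + 84*146 = 0*(-4) + 12264 = 0 + 12264 = 12264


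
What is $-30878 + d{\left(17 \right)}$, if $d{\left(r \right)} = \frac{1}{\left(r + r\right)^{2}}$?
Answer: $- \frac{35694967}{1156} \approx -30878.0$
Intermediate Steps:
$d{\left(r \right)} = \frac{1}{4 r^{2}}$ ($d{\left(r \right)} = \frac{1}{\left(2 r\right)^{2}} = \frac{1}{4 r^{2}}$)
$-30878 + d{\left(17 \right)} = -30878 + \frac{1}{4 \cdot 289} = -30878 + \frac{1}{4} \cdot \frac{1}{289} = -30878 + \frac{1}{1156} = - \frac{35694967}{1156}$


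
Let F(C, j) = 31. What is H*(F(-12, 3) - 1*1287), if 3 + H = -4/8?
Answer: 4396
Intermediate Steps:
H = -7/2 (H = -3 - 4/8 = -3 - 4*1/8 = -3 - 1/2 = -7/2 ≈ -3.5000)
H*(F(-12, 3) - 1*1287) = -7*(31 - 1*1287)/2 = -7*(31 - 1287)/2 = -7/2*(-1256) = 4396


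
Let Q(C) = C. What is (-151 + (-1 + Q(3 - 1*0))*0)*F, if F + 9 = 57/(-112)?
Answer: 160815/112 ≈ 1435.8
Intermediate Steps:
F = -1065/112 (F = -9 + 57/(-112) = -9 + 57*(-1/112) = -9 - 57/112 = -1065/112 ≈ -9.5089)
(-151 + (-1 + Q(3 - 1*0))*0)*F = (-151 + (-1 + (3 - 1*0))*0)*(-1065/112) = (-151 + (-1 + (3 + 0))*0)*(-1065/112) = (-151 + (-1 + 3)*0)*(-1065/112) = (-151 + 2*0)*(-1065/112) = (-151 + 0)*(-1065/112) = -151*(-1065/112) = 160815/112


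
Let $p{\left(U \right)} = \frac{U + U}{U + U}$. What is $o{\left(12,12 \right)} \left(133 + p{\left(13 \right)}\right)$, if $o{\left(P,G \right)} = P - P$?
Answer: $0$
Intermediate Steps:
$o{\left(P,G \right)} = 0$
$p{\left(U \right)} = 1$ ($p{\left(U \right)} = \frac{2 U}{2 U} = 2 U \frac{1}{2 U} = 1$)
$o{\left(12,12 \right)} \left(133 + p{\left(13 \right)}\right) = 0 \left(133 + 1\right) = 0 \cdot 134 = 0$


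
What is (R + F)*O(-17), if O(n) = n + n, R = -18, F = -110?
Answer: 4352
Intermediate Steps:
O(n) = 2*n
(R + F)*O(-17) = (-18 - 110)*(2*(-17)) = -128*(-34) = 4352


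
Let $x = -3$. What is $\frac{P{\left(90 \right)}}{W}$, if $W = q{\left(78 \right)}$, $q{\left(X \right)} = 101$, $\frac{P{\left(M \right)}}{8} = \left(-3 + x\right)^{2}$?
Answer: $\frac{288}{101} \approx 2.8515$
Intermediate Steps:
$P{\left(M \right)} = 288$ ($P{\left(M \right)} = 8 \left(-3 - 3\right)^{2} = 8 \left(-6\right)^{2} = 8 \cdot 36 = 288$)
$W = 101$
$\frac{P{\left(90 \right)}}{W} = \frac{288}{101}$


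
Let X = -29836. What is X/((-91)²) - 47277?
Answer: -391530673/8281 ≈ -47281.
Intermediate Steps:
X/((-91)²) - 47277 = -29836/((-91)²) - 47277 = -29836/8281 - 47277 = -391530673/8281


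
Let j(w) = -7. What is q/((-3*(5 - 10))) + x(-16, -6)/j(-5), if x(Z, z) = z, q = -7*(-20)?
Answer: 214/21 ≈ 10.190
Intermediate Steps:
q = 140
q/((-3*(5 - 10))) + x(-16, -6)/j(-5) = 140/((-3*(5 - 10))) - 6/(-7) = 140/((-3*(-5))) - 6*(-⅐) = 140/15 + 6/7 = 140*(1/15) + 6/7 = 28/3 + 6/7 = 214/21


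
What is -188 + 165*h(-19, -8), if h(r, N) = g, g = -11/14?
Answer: -4447/14 ≈ -317.64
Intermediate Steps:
g = -11/14 (g = -11*1/14 = -11/14 ≈ -0.78571)
h(r, N) = -11/14
-188 + 165*h(-19, -8) = -188 + 165*(-11/14) = -188 - 1815/14 = -4447/14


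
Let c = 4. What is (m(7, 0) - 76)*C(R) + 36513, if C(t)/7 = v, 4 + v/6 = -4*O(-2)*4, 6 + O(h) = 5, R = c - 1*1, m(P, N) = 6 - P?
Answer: -2295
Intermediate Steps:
R = 3 (R = 4 - 1*1 = 4 - 1 = 3)
O(h) = -1 (O(h) = -6 + 5 = -1)
v = 72 (v = -24 + 6*(-4*(-1)*4) = -24 + 6*(4*4) = -24 + 6*16 = -24 + 96 = 72)
C(t) = 504 (C(t) = 7*72 = 504)
(m(7, 0) - 76)*C(R) + 36513 = ((6 - 1*7) - 76)*504 + 36513 = ((6 - 7) - 76)*504 + 36513 = (-1 - 76)*504 + 36513 = -77*504 + 36513 = -38808 + 36513 = -2295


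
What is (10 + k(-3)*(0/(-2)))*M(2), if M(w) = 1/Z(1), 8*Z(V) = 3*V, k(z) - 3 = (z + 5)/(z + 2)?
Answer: 80/3 ≈ 26.667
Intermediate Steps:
k(z) = 3 + (5 + z)/(2 + z) (k(z) = 3 + (z + 5)/(z + 2) = 3 + (5 + z)/(2 + z))
Z(V) = 3*V/8 (Z(V) = (3*V)/8 = 3*V/8)
M(w) = 8/3 (M(w) = 1/((3/8)*1) = 1/(3/8) = 8/3)
(10 + k(-3)*(0/(-2)))*M(2) = (10 + ((11 + 4*(-3))/(2 - 3))*(0/(-2)))*(8/3) = (10 + ((11 - 12)/(-1))*(0*(-1/2)))*(8/3) = (10 - 1*(-1)*0)*(8/3) = (10 + 1*0)*(8/3) = (10 + 0)*(8/3) = 10*(8/3) = 80/3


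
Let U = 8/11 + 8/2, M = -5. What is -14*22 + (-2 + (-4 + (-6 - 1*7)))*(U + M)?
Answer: -3331/11 ≈ -302.82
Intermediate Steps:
U = 52/11 (U = 8*(1/11) + 8*(½) = 8/11 + 4 = 52/11 ≈ 4.7273)
-14*22 + (-2 + (-4 + (-6 - 1*7)))*(U + M) = -14*22 + (-2 + (-4 + (-6 - 1*7)))*(52/11 - 5) = -308 + (-2 + (-4 + (-6 - 7)))*(-3/11) = -308 + (-2 + (-4 - 13))*(-3/11) = -308 + (-2 - 17)*(-3/11) = -308 - 19*(-3/11) = -308 + 57/11 = -3331/11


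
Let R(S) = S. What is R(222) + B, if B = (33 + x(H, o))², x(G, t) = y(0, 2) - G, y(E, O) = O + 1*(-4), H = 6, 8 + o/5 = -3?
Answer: 847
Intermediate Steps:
o = -55 (o = -40 + 5*(-3) = -40 - 15 = -55)
y(E, O) = -4 + O (y(E, O) = O - 4 = -4 + O)
x(G, t) = -2 - G (x(G, t) = (-4 + 2) - G = -2 - G)
B = 625 (B = (33 + (-2 - 1*6))² = (33 + (-2 - 6))² = (33 - 8)² = 25² = 625)
R(222) + B = 222 + 625 = 847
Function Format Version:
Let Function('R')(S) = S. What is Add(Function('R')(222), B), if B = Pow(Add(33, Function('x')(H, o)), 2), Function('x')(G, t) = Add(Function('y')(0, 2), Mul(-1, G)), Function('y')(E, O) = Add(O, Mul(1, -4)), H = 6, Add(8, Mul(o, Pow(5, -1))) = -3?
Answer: 847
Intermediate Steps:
o = -55 (o = Add(-40, Mul(5, -3)) = Add(-40, -15) = -55)
Function('y')(E, O) = Add(-4, O) (Function('y')(E, O) = Add(O, -4) = Add(-4, O))
Function('x')(G, t) = Add(-2, Mul(-1, G)) (Function('x')(G, t) = Add(Add(-4, 2), Mul(-1, G)) = Add(-2, Mul(-1, G)))
B = 625 (B = Pow(Add(33, Add(-2, Mul(-1, 6))), 2) = Pow(Add(33, Add(-2, -6)), 2) = Pow(Add(33, -8), 2) = Pow(25, 2) = 625)
Add(Function('R')(222), B) = Add(222, 625) = 847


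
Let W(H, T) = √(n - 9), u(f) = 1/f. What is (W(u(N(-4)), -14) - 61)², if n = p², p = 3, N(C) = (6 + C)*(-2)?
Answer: 3721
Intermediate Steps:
N(C) = -12 - 2*C
n = 9 (n = 3² = 9)
u(f) = 1/f
W(H, T) = 0 (W(H, T) = √(9 - 9) = √0 = 0)
(W(u(N(-4)), -14) - 61)² = (0 - 61)² = (-61)² = 3721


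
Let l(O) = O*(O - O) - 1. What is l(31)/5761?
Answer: -1/5761 ≈ -0.00017358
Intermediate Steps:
l(O) = -1 (l(O) = O*0 - 1 = 0 - 1 = -1)
l(31)/5761 = -1/5761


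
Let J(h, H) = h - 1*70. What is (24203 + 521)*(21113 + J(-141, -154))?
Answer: 516781048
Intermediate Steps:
J(h, H) = -70 + h (J(h, H) = h - 70 = -70 + h)
(24203 + 521)*(21113 + J(-141, -154)) = (24203 + 521)*(21113 + (-70 - 141)) = 24724*(21113 - 211) = 24724*20902 = 516781048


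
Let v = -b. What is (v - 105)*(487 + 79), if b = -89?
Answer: -9056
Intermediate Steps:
v = 89 (v = -1*(-89) = 89)
(v - 105)*(487 + 79) = (89 - 105)*(487 + 79) = -16*566 = -9056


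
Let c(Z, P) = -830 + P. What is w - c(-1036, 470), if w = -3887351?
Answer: -3886991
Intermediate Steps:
w - c(-1036, 470) = -3887351 - (-830 + 470) = -3887351 - 1*(-360) = -3887351 + 360 = -3886991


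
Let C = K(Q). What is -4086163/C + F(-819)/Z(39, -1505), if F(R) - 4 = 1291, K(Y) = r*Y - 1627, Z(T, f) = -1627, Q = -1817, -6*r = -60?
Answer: 6622550086/32209719 ≈ 205.61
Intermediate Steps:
r = 10 (r = -⅙*(-60) = 10)
K(Y) = -1627 + 10*Y (K(Y) = 10*Y - 1627 = -1627 + 10*Y)
C = -19797 (C = -1627 + 10*(-1817) = -1627 - 18170 = -19797)
F(R) = 1295 (F(R) = 4 + 1291 = 1295)
-4086163/C + F(-819)/Z(39, -1505) = -4086163/(-19797) + 1295/(-1627) = -4086163*(-1/19797) + 1295*(-1/1627) = 4086163/19797 - 1295/1627 = 6622550086/32209719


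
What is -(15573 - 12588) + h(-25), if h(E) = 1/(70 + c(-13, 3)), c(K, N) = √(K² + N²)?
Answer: -7047550/2361 - √178/4722 ≈ -2985.0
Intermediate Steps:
h(E) = 1/(70 + √178) (h(E) = 1/(70 + √((-13)² + 3²)) = 1/(70 + √(169 + 9)) = 1/(70 + √178))
-(15573 - 12588) + h(-25) = -(15573 - 12588) + (35/2361 - √178/4722) = -1*2985 + (35/2361 - √178/4722) = -2985 + (35/2361 - √178/4722) = -7047550/2361 - √178/4722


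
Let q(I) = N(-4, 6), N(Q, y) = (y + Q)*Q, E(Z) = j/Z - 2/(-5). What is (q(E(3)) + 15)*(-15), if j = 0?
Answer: -105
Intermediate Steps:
E(Z) = ⅖ (E(Z) = 0/Z - 2/(-5) = 0 - 2*(-⅕) = 0 + ⅖ = ⅖)
N(Q, y) = Q*(Q + y) (N(Q, y) = (Q + y)*Q = Q*(Q + y))
q(I) = -8 (q(I) = -4*(-4 + 6) = -4*2 = -8)
(q(E(3)) + 15)*(-15) = (-8 + 15)*(-15) = 7*(-15) = -105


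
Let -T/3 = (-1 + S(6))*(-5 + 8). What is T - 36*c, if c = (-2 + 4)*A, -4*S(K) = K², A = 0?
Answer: 90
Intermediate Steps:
S(K) = -K²/4
c = 0 (c = (-2 + 4)*0 = 2*0 = 0)
T = 90 (T = -3*(-1 - ¼*6²)*(-5 + 8) = -3*(-1 - ¼*36)*3 = -3*(-1 - 9)*3 = -(-30)*3 = -3*(-30) = 90)
T - 36*c = 90 - 36*0 = 90 + 0 = 90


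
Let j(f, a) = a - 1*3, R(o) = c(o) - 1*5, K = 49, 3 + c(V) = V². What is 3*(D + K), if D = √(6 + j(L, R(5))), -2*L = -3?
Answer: 147 + 6*√5 ≈ 160.42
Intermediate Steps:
c(V) = -3 + V²
L = 3/2 (L = -½*(-3) = 3/2 ≈ 1.5000)
R(o) = -8 + o² (R(o) = (-3 + o²) - 1*5 = (-3 + o²) - 5 = -8 + o²)
j(f, a) = -3 + a (j(f, a) = a - 3 = -3 + a)
D = 2*√5 (D = √(6 + (-3 + (-8 + 5²))) = √(6 + (-3 + (-8 + 25))) = √(6 + (-3 + 17)) = √(6 + 14) = √20 = 2*√5 ≈ 4.4721)
3*(D + K) = 3*(2*√5 + 49) = 3*(49 + 2*√5) = 147 + 6*√5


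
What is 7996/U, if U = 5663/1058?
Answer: 8459768/5663 ≈ 1493.9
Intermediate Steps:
U = 5663/1058 (U = 5663*(1/1058) = 5663/1058 ≈ 5.3526)
7996/U = 7996/(5663/1058) = 7996*(1058/5663) = 8459768/5663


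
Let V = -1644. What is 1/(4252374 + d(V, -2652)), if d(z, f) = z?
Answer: 1/4250730 ≈ 2.3525e-7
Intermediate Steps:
1/(4252374 + d(V, -2652)) = 1/(4252374 - 1644) = 1/4250730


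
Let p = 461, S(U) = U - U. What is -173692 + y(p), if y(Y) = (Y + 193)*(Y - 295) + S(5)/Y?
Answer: -65128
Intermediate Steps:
S(U) = 0
y(Y) = (-295 + Y)*(193 + Y) (y(Y) = (Y + 193)*(Y - 295) + 0/Y = (193 + Y)*(-295 + Y) + 0 = (-295 + Y)*(193 + Y) + 0 = (-295 + Y)*(193 + Y))
-173692 + y(p) = -173692 + (-56935 + 461² - 102*461) = -173692 + (-56935 + 212521 - 47022) = -173692 + 108564 = -65128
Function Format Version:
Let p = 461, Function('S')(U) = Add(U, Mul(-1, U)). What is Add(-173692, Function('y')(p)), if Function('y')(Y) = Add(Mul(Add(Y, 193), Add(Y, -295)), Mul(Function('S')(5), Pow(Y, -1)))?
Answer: -65128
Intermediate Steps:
Function('S')(U) = 0
Function('y')(Y) = Mul(Add(-295, Y), Add(193, Y)) (Function('y')(Y) = Add(Mul(Add(Y, 193), Add(Y, -295)), Mul(0, Pow(Y, -1))) = Add(Mul(Add(193, Y), Add(-295, Y)), 0) = Add(Mul(Add(-295, Y), Add(193, Y)), 0) = Mul(Add(-295, Y), Add(193, Y)))
Add(-173692, Function('y')(p)) = Add(-173692, Add(-56935, Pow(461, 2), Mul(-102, 461))) = Add(-173692, Add(-56935, 212521, -47022)) = Add(-173692, 108564) = -65128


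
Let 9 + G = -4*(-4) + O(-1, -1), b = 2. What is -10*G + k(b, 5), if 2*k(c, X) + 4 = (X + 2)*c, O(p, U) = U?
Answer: -55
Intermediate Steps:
G = 6 (G = -9 + (-4*(-4) - 1) = -9 + (16 - 1) = -9 + 15 = 6)
k(c, X) = -2 + c*(2 + X)/2 (k(c, X) = -2 + ((X + 2)*c)/2 = -2 + ((2 + X)*c)/2 = -2 + (c*(2 + X))/2 = -2 + c*(2 + X)/2)
-10*G + k(b, 5) = -10*6 + (-2 + 2 + (½)*5*2) = -60 + (-2 + 2 + 5) = -60 + 5 = -55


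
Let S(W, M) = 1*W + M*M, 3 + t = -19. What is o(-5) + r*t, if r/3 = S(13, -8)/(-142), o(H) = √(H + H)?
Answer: 2541/71 + I*√10 ≈ 35.789 + 3.1623*I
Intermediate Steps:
o(H) = √2*√H (o(H) = √(2*H) = √2*√H)
t = -22 (t = -3 - 19 = -22)
S(W, M) = W + M²
r = -231/142 (r = 3*((13 + (-8)²)/(-142)) = 3*((13 + 64)*(-1/142)) = 3*(77*(-1/142)) = 3*(-77/142) = -231/142 ≈ -1.6268)
o(-5) + r*t = √2*√(-5) - 231/142*(-22) = √2*(I*√5) + 2541/71 = I*√10 + 2541/71 = 2541/71 + I*√10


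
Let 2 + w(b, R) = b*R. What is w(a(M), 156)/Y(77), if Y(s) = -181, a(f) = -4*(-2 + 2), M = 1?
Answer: 2/181 ≈ 0.011050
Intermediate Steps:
a(f) = 0 (a(f) = -4*0 = 0)
w(b, R) = -2 + R*b (w(b, R) = -2 + b*R = -2 + R*b)
w(a(M), 156)/Y(77) = (-2 + 156*0)/(-181) = (-2 + 0)*(-1/181) = -2*(-1/181) = 2/181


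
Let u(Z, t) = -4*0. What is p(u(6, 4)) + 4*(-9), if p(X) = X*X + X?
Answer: -36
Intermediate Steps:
u(Z, t) = 0
p(X) = X + X² (p(X) = X² + X = X + X²)
p(u(6, 4)) + 4*(-9) = 0*(1 + 0) + 4*(-9) = 0*1 - 36 = 0 - 36 = -36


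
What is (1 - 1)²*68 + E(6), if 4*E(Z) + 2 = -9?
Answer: -11/4 ≈ -2.7500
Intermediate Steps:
E(Z) = -11/4 (E(Z) = -½ + (¼)*(-9) = -½ - 9/4 = -11/4)
(1 - 1)²*68 + E(6) = (1 - 1)²*68 - 11/4 = 0²*68 - 11/4 = 0*68 - 11/4 = 0 - 11/4 = -11/4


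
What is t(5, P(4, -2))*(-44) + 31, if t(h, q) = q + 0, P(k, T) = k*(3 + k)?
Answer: -1201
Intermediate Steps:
t(h, q) = q
t(5, P(4, -2))*(-44) + 31 = (4*(3 + 4))*(-44) + 31 = (4*7)*(-44) + 31 = 28*(-44) + 31 = -1232 + 31 = -1201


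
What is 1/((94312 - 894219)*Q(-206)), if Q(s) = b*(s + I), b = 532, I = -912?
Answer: 1/475765485832 ≈ 2.1019e-12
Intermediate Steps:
Q(s) = -485184 + 532*s (Q(s) = 532*(s - 912) = 532*(-912 + s) = -485184 + 532*s)
1/((94312 - 894219)*Q(-206)) = 1/((94312 - 894219)*(-485184 + 532*(-206))) = 1/((-799907)*(-485184 - 109592)) = -1/799907/(-594776) = -1/799907*(-1/594776) = 1/475765485832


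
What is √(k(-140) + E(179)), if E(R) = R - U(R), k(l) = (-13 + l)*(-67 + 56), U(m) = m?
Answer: 3*√187 ≈ 41.024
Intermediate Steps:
k(l) = 143 - 11*l (k(l) = (-13 + l)*(-11) = 143 - 11*l)
E(R) = 0 (E(R) = R - R = 0)
√(k(-140) + E(179)) = √((143 - 11*(-140)) + 0) = √((143 + 1540) + 0) = √(1683 + 0) = √1683 = 3*√187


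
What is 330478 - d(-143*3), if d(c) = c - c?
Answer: 330478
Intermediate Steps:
d(c) = 0
330478 - d(-143*3) = 330478 - 1*0 = 330478 + 0 = 330478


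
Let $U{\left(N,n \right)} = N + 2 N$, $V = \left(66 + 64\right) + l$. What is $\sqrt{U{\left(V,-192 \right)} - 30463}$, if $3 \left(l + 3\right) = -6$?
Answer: $2 i \sqrt{7522} \approx 173.46 i$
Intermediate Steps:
$l = -5$ ($l = -3 + \frac{1}{3} \left(-6\right) = -3 - 2 = -5$)
$V = 125$ ($V = \left(66 + 64\right) - 5 = 130 - 5 = 125$)
$U{\left(N,n \right)} = 3 N$
$\sqrt{U{\left(V,-192 \right)} - 30463} = \sqrt{3 \cdot 125 - 30463} = \sqrt{375 - 30463} = \sqrt{-30088} = 2 i \sqrt{7522}$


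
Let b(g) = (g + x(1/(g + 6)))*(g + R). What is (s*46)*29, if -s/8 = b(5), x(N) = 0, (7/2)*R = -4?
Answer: -1440720/7 ≈ -2.0582e+5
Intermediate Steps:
R = -8/7 (R = (2/7)*(-4) = -8/7 ≈ -1.1429)
b(g) = g*(-8/7 + g) (b(g) = (g + 0)*(g - 8/7) = g*(-8/7 + g))
s = -1080/7 (s = -8*5*(-8 + 7*5)/7 = -8*5*(-8 + 35)/7 = -8*5*27/7 = -8*135/7 = -1080/7 ≈ -154.29)
(s*46)*29 = -1080/7*46*29 = -49680/7*29 = -1440720/7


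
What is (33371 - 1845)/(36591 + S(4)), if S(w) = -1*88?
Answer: 31526/36503 ≈ 0.86366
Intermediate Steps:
S(w) = -88
(33371 - 1845)/(36591 + S(4)) = (33371 - 1845)/(36591 - 88) = 31526/36503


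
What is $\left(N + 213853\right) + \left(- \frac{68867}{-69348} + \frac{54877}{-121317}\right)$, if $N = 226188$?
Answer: $\frac{411345518323511}{934787924} \approx 4.4004 \cdot 10^{5}$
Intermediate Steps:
$\left(N + 213853\right) + \left(- \frac{68867}{-69348} + \frac{54877}{-121317}\right) = \left(226188 + 213853\right) + \left(- \frac{68867}{-69348} + \frac{54877}{-121317}\right) = 440041 + \left(\left(-68867\right) \left(- \frac{1}{69348}\right) + 54877 \left(- \frac{1}{121317}\right)\right) = 440041 + \left(\frac{68867}{69348} - \frac{54877}{121317}\right) = 440041 + \frac{505458627}{934787924} = \frac{411345518323511}{934787924}$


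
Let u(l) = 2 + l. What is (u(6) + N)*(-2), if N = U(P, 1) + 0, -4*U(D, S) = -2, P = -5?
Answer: -17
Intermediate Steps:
U(D, S) = 1/2 (U(D, S) = -1/4*(-2) = 1/2)
N = 1/2 (N = 1/2 + 0 = 1/2 ≈ 0.50000)
(u(6) + N)*(-2) = ((2 + 6) + 1/2)*(-2) = (8 + 1/2)*(-2) = (17/2)*(-2) = -17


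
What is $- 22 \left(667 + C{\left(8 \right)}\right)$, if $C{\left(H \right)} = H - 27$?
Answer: $-14256$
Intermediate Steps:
$C{\left(H \right)} = -27 + H$
$- 22 \left(667 + C{\left(8 \right)}\right) = - 22 \left(667 + \left(-27 + 8\right)\right) = - 22 \left(667 - 19\right) = \left(-22\right) 648 = -14256$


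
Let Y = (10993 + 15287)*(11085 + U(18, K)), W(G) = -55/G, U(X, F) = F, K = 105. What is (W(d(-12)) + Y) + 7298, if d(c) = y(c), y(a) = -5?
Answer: 294080509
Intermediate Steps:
d(c) = -5
Y = 294073200 (Y = (10993 + 15287)*(11085 + 105) = 26280*11190 = 294073200)
(W(d(-12)) + Y) + 7298 = (-55/(-5) + 294073200) + 7298 = (-55*(-⅕) + 294073200) + 7298 = (11 + 294073200) + 7298 = 294073211 + 7298 = 294080509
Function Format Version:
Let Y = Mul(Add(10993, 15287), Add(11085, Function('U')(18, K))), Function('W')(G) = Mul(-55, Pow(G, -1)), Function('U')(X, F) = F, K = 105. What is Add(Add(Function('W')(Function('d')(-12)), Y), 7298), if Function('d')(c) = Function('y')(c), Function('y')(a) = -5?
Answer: 294080509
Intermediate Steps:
Function('d')(c) = -5
Y = 294073200 (Y = Mul(Add(10993, 15287), Add(11085, 105)) = Mul(26280, 11190) = 294073200)
Add(Add(Function('W')(Function('d')(-12)), Y), 7298) = Add(Add(Mul(-55, Pow(-5, -1)), 294073200), 7298) = Add(Add(Mul(-55, Rational(-1, 5)), 294073200), 7298) = Add(Add(11, 294073200), 7298) = Add(294073211, 7298) = 294080509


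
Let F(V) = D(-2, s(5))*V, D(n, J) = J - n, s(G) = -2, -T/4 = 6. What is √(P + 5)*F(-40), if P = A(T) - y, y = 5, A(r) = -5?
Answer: 0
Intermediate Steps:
T = -24 (T = -4*6 = -24)
P = -10 (P = -5 - 1*5 = -5 - 5 = -10)
F(V) = 0 (F(V) = (-2 - 1*(-2))*V = (-2 + 2)*V = 0*V = 0)
√(P + 5)*F(-40) = √(-10 + 5)*0 = √(-5)*0 = (I*√5)*0 = 0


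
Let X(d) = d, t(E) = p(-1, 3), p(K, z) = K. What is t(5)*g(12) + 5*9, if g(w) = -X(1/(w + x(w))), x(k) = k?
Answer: 1081/24 ≈ 45.042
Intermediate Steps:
t(E) = -1
g(w) = -1/(2*w) (g(w) = -1/(w + w) = -1/(2*w))
t(5)*g(12) + 5*9 = -(-1)/(2*12) + 5*9 = -(-1)/(2*12) + 45 = -1*(-1/24) + 45 = 1/24 + 45 = 1081/24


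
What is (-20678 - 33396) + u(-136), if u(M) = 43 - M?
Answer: -53895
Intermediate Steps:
(-20678 - 33396) + u(-136) = (-20678 - 33396) + (43 - 1*(-136)) = -54074 + (43 + 136) = -54074 + 179 = -53895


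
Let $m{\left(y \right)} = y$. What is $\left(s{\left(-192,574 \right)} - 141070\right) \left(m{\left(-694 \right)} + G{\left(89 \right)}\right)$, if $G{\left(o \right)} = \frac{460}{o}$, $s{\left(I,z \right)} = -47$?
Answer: $\frac{8651318802}{89} \approx 9.7206 \cdot 10^{7}$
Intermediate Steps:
$\left(s{\left(-192,574 \right)} - 141070\right) \left(m{\left(-694 \right)} + G{\left(89 \right)}\right) = \left(-47 - 141070\right) \left(-694 + \frac{460}{89}\right) = - 141117 \left(-694 + 460 \cdot \frac{1}{89}\right) = - 141117 \left(-694 + \frac{460}{89}\right) = \left(-141117\right) \left(- \frac{61306}{89}\right) = \frac{8651318802}{89}$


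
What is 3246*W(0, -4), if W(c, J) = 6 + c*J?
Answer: 19476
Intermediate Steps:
W(c, J) = 6 + J*c
3246*W(0, -4) = 3246*(6 - 4*0) = 3246*(6 + 0) = 3246*6 = 19476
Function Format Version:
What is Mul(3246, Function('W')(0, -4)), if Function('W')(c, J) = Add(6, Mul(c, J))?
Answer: 19476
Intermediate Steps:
Function('W')(c, J) = Add(6, Mul(J, c))
Mul(3246, Function('W')(0, -4)) = Mul(3246, Add(6, Mul(-4, 0))) = Mul(3246, Add(6, 0)) = Mul(3246, 6) = 19476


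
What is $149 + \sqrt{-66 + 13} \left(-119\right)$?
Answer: $149 - 119 i \sqrt{53} \approx 149.0 - 866.33 i$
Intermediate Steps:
$149 + \sqrt{-66 + 13} \left(-119\right) = 149 + \sqrt{-53} \left(-119\right) = 149 + i \sqrt{53} \left(-119\right) = 149 - 119 i \sqrt{53}$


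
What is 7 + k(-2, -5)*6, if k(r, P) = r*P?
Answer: 67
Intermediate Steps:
k(r, P) = P*r
7 + k(-2, -5)*6 = 7 - 5*(-2)*6 = 7 + 10*6 = 7 + 60 = 67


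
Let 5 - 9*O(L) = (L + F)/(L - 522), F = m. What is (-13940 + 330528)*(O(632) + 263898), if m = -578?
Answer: 41355813825704/495 ≈ 8.3547e+10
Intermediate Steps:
F = -578
O(L) = 5/9 - (-578 + L)/(9*(-522 + L)) (O(L) = 5/9 - (L - 578)/(9*(L - 522)) = 5/9 - (-578 + L)/(9*(-522 + L)))
(-13940 + 330528)*(O(632) + 263898) = (-13940 + 330528)*(4*(-508 + 632)/(9*(-522 + 632)) + 263898) = 316588*((4/9)*124/110 + 263898) = 316588*((4/9)*(1/110)*124 + 263898) = 316588*(248/495 + 263898) = 316588*(130629758/495) = 41355813825704/495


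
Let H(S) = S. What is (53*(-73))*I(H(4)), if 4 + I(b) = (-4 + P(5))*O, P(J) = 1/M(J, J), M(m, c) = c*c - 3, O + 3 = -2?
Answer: -1342543/22 ≈ -61025.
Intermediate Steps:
O = -5 (O = -3 - 2 = -5)
M(m, c) = -3 + c² (M(m, c) = c² - 3 = -3 + c²)
P(J) = 1/(-3 + J²)
I(b) = 347/22 (I(b) = -4 + (-4 + 1/(-3 + 5²))*(-5) = -4 + (-4 + 1/(-3 + 25))*(-5) = -4 + (-4 + 1/22)*(-5) = -4 - 87/22*(-5) = -4 + 435/22 = 347/22)
(53*(-73))*I(H(4)) = (53*(-73))*(347/22) = -3869*347/22 = -1342543/22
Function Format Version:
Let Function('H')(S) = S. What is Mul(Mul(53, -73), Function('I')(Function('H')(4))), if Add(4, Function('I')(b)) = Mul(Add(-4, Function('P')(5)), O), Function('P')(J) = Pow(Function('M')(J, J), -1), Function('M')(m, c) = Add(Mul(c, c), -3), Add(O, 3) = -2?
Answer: Rational(-1342543, 22) ≈ -61025.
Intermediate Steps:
O = -5 (O = Add(-3, -2) = -5)
Function('M')(m, c) = Add(-3, Pow(c, 2)) (Function('M')(m, c) = Add(Pow(c, 2), -3) = Add(-3, Pow(c, 2)))
Function('P')(J) = Pow(Add(-3, Pow(J, 2)), -1)
Function('I')(b) = Rational(347, 22) (Function('I')(b) = Add(-4, Mul(Add(-4, Pow(Add(-3, Pow(5, 2)), -1)), -5)) = Add(-4, Mul(Add(-4, Pow(Add(-3, 25), -1)), -5)) = Add(-4, Mul(Add(-4, Pow(22, -1)), -5)) = Add(-4, Mul(Add(-4, Rational(1, 22)), -5)) = Add(-4, Mul(Rational(-87, 22), -5)) = Add(-4, Rational(435, 22)) = Rational(347, 22))
Mul(Mul(53, -73), Function('I')(Function('H')(4))) = Mul(Mul(53, -73), Rational(347, 22)) = Mul(-3869, Rational(347, 22)) = Rational(-1342543, 22)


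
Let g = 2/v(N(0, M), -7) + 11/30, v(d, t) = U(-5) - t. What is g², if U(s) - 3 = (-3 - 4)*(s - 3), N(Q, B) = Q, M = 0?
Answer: 17161/108900 ≈ 0.15758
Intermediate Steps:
U(s) = 24 - 7*s (U(s) = 3 + (-3 - 4)*(s - 3) = 3 - 7*(-3 + s) = 3 + (21 - 7*s) = 24 - 7*s)
v(d, t) = 59 - t (v(d, t) = (24 - 7*(-5)) - t = (24 + 35) - t = 59 - t)
g = 131/330 (g = 2/(59 - 1*(-7)) + 11/30 = 2/(59 + 7) + 11*(1/30) = 2/66 + 11/30 = 2*(1/66) + 11/30 = 1/33 + 11/30 = 131/330 ≈ 0.39697)
g² = (131/330)² = 17161/108900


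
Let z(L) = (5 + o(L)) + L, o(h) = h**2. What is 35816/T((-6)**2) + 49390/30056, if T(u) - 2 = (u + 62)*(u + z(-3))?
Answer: 20376169/2164032 ≈ 9.4158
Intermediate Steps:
z(L) = 5 + L + L**2 (z(L) = (5 + L**2) + L = 5 + L + L**2)
T(u) = 2 + (11 + u)*(62 + u) (T(u) = 2 + (u + 62)*(u + (5 - 3 + (-3)**2)) = 2 + (62 + u)*(u + (5 - 3 + 9)) = 2 + (62 + u)*(u + 11) = 2 + (62 + u)*(11 + u) = 2 + (11 + u)*(62 + u))
35816/T((-6)**2) + 49390/30056 = 35816/(684 + ((-6)**2)**2 + 73*(-6)**2) + 49390/30056 = 35816/(684 + 36**2 + 73*36) + 49390*(1/30056) = 35816/(684 + 1296 + 2628) + 24695/15028 = 35816/4608 + 24695/15028 = 35816*(1/4608) + 24695/15028 = 4477/576 + 24695/15028 = 20376169/2164032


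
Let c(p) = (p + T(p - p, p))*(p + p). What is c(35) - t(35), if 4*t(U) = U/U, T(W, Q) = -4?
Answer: 8679/4 ≈ 2169.8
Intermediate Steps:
t(U) = ¼ (t(U) = (U/U)/4 = (¼)*1 = ¼)
c(p) = 2*p*(-4 + p) (c(p) = (p - 4)*(p + p) = (-4 + p)*(2*p) = 2*p*(-4 + p))
c(35) - t(35) = 2*35*(-4 + 35) - 1*¼ = 2*35*31 - ¼ = 2170 - ¼ = 8679/4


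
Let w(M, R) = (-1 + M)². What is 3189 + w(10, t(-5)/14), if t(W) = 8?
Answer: 3270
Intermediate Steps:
3189 + w(10, t(-5)/14) = 3189 + (-1 + 10)² = 3189 + 9² = 3189 + 81 = 3270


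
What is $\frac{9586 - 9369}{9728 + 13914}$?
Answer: $\frac{217}{23642} \approx 0.0091786$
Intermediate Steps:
$\frac{9586 - 9369}{9728 + 13914} = \frac{217}{23642}$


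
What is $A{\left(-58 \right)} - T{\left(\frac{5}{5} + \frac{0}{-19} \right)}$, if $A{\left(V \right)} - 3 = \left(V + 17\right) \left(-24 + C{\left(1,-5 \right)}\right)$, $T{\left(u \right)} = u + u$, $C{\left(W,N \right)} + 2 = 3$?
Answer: $944$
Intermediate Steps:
$C{\left(W,N \right)} = 1$ ($C{\left(W,N \right)} = -2 + 3 = 1$)
$T{\left(u \right)} = 2 u$
$A{\left(V \right)} = -388 - 23 V$ ($A{\left(V \right)} = 3 + \left(V + 17\right) \left(-24 + 1\right) = 3 + \left(17 + V\right) \left(-23\right) = 3 - \left(391 + 23 V\right) = -388 - 23 V$)
$A{\left(-58 \right)} - T{\left(\frac{5}{5} + \frac{0}{-19} \right)} = \left(-388 - -1334\right) - 2 \left(\frac{5}{5} + \frac{0}{-19}\right) = \left(-388 + 1334\right) - 2 \left(5 \cdot \frac{1}{5} + 0 \left(- \frac{1}{19}\right)\right) = 946 - 2 \left(1 + 0\right) = 946 - 2 \cdot 1 = 946 - 2 = 944$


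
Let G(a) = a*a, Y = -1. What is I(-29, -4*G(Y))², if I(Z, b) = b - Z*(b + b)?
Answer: 55696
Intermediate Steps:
G(a) = a²
I(Z, b) = b - 2*Z*b (I(Z, b) = b - Z*2*b = b - 2*Z*b)
I(-29, -4*G(Y))² = ((-4*(-1)²)*(1 - 2*(-29)))² = ((-4*1)*(1 + 58))² = (-4*59)² = (-236)² = 55696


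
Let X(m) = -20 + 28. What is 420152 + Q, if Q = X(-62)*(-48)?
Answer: 419768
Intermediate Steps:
X(m) = 8
Q = -384 (Q = 8*(-48) = -384)
420152 + Q = 420152 - 384 = 419768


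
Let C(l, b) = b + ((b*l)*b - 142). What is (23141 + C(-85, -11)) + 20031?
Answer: 32734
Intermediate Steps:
C(l, b) = -142 + b + l*b**2 (C(l, b) = b + (l*b**2 - 142) = b + (-142 + l*b**2) = -142 + b + l*b**2)
(23141 + C(-85, -11)) + 20031 = (23141 + (-142 - 11 - 85*(-11)**2)) + 20031 = (23141 + (-142 - 11 - 85*121)) + 20031 = (23141 + (-142 - 11 - 10285)) + 20031 = (23141 - 10438) + 20031 = 12703 + 20031 = 32734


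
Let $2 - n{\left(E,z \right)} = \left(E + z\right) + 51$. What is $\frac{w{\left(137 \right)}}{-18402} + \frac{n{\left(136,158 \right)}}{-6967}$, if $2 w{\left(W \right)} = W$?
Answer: $\frac{11669293}{256413468} \approx 0.04551$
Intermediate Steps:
$n{\left(E,z \right)} = -49 - E - z$ ($n{\left(E,z \right)} = 2 - \left(\left(E + z\right) + 51\right) = 2 - \left(51 + E + z\right) = -49 - E - z$)
$w{\left(W \right)} = \frac{W}{2}$
$\frac{w{\left(137 \right)}}{-18402} + \frac{n{\left(136,158 \right)}}{-6967} = \frac{\frac{1}{2} \cdot 137}{-18402} + \frac{-49 - 136 - 158}{-6967} = \frac{137}{2} \left(- \frac{1}{18402}\right) + \left(-49 - 136 - 158\right) \left(- \frac{1}{6967}\right) = - \frac{137}{36804} - - \frac{343}{6967} = - \frac{137}{36804} + \frac{343}{6967} = \frac{11669293}{256413468}$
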